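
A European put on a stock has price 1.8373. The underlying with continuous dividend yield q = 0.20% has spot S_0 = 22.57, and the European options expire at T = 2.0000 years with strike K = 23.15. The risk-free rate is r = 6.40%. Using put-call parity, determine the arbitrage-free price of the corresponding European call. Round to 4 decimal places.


Answer: Call price = 3.9486

Derivation:
Put-call parity: C - P = S_0 * exp(-qT) - K * exp(-rT).
S_0 * exp(-qT) = 22.5700 * 0.99600799 = 22.47990032
K * exp(-rT) = 23.1500 * 0.87985338 = 20.36860573
C = P + S*exp(-qT) - K*exp(-rT)
C = 1.8373 + 22.47990032 - 20.36860573 = 3.9486


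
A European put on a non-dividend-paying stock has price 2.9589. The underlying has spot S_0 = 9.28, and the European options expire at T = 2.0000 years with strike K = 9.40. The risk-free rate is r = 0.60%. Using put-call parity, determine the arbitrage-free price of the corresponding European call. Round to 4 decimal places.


Put-call parity: C - P = S_0 * exp(-qT) - K * exp(-rT).
S_0 * exp(-qT) = 9.2800 * 1.00000000 = 9.28000000
K * exp(-rT) = 9.4000 * 0.98807171 = 9.28787410
C = P + S*exp(-qT) - K*exp(-rT)
C = 2.9589 + 9.28000000 - 9.28787410 = 2.9510

Answer: Call price = 2.9510


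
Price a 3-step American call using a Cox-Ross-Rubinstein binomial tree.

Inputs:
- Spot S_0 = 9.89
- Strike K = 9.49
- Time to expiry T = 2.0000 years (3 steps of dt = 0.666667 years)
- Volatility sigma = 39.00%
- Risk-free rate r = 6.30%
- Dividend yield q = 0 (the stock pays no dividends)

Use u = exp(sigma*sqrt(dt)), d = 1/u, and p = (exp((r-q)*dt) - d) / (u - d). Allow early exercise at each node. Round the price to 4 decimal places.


Answer: Price = V(0,0) = 2.9773

Derivation:
dt = T/N = 0.666667
u = exp(sigma*sqrt(dt)) = 1.374972; d = 1/u = 0.727287
p = (exp((r-q)*dt) - d) / (u - d) = 0.487285
Discount per step: exp(-r*dt) = 0.958870
Stock lattice S(k, i) with i counting down-moves:
  k=0: S(0,0) = 9.8900
  k=1: S(1,0) = 13.5985; S(1,1) = 7.1929
  k=2: S(2,0) = 18.6975; S(2,1) = 9.8900; S(2,2) = 5.2313
  k=3: S(3,0) = 25.7086; S(3,1) = 13.5985; S(3,2) = 7.1929; S(3,3) = 3.8046
Terminal payoffs V(N, i) = max(S_T - K, 0):
  V(3,0) = 16.218589; V(3,1) = 4.108477; V(3,2) = 0.000000; V(3,3) = 0.000000
Backward induction: V(k, i) = exp(-r*dt) * [p * V(k+1, i) + (1-p) * V(k+1, i+1)]; then take max(V_cont, immediate exercise) for American.
  V(2,0) = exp(-r*dt) * [p*16.218589 + (1-p)*4.108477] = 9.597857; exercise = 9.207531; V(2,0) = max -> 9.597857
  V(2,1) = exp(-r*dt) * [p*4.108477 + (1-p)*0.000000] = 1.919656; exercise = 0.400000; V(2,1) = max -> 1.919656
  V(2,2) = exp(-r*dt) * [p*0.000000 + (1-p)*0.000000] = 0.000000; exercise = 0.000000; V(2,2) = max -> 0.000000
  V(1,0) = exp(-r*dt) * [p*9.597857 + (1-p)*1.919656] = 5.428284; exercise = 4.108477; V(1,0) = max -> 5.428284
  V(1,1) = exp(-r*dt) * [p*1.919656 + (1-p)*0.000000] = 0.896945; exercise = 0.000000; V(1,1) = max -> 0.896945
  V(0,0) = exp(-r*dt) * [p*5.428284 + (1-p)*0.896945] = 2.977289; exercise = 0.400000; V(0,0) = max -> 2.977289


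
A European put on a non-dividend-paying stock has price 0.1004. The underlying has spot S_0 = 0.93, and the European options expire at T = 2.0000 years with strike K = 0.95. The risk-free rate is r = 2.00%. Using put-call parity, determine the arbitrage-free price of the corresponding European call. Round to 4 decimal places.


Put-call parity: C - P = S_0 * exp(-qT) - K * exp(-rT).
S_0 * exp(-qT) = 0.9300 * 1.00000000 = 0.93000000
K * exp(-rT) = 0.9500 * 0.96078944 = 0.91274997
C = P + S*exp(-qT) - K*exp(-rT)
C = 0.1004 + 0.93000000 - 0.91274997 = 0.1177

Answer: Call price = 0.1177


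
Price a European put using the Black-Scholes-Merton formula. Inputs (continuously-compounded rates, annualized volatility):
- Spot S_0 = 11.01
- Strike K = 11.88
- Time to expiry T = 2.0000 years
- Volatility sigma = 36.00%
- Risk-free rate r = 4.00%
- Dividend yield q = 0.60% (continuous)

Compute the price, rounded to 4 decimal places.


Answer: Price = 2.2390

Derivation:
d1 = (ln(S/K) + (r - q + 0.5*sigma^2) * T) / (sigma * sqrt(T)) = 0.23874211
d2 = d1 - sigma * sqrt(T) = -0.27037478
exp(-rT) = 0.92311635; exp(-qT) = 0.98807171
P = K * exp(-rT) * N(-d2) - S_0 * exp(-qT) * N(-d1)
N(-d1) = 0.40565278; N(-d2) = 0.60656403
P = 11.8800 * 0.92311635 * 0.60656403 - 11.0100 * 0.98807171 * 0.40565278 = 2.2390


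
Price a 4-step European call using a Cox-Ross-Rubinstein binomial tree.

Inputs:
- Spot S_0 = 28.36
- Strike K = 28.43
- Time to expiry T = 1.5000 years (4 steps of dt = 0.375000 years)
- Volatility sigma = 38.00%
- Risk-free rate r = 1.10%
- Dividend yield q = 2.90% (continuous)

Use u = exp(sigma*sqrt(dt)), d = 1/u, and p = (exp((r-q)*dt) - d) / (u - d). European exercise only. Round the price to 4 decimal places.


dt = T/N = 0.375000
u = exp(sigma*sqrt(dt)) = 1.262005; d = 1/u = 0.792390
p = (exp((r-q)*dt) - d) / (u - d) = 0.427761
Discount per step: exp(-r*dt) = 0.995883
Stock lattice S(k, i) with i counting down-moves:
  k=0: S(0,0) = 28.3600
  k=1: S(1,0) = 35.7905; S(1,1) = 22.4722
  k=2: S(2,0) = 45.1677; S(2,1) = 28.3600; S(2,2) = 17.8067
  k=3: S(3,0) = 57.0019; S(3,1) = 35.7905; S(3,2) = 22.4722; S(3,3) = 14.1099
  k=4: S(4,0) = 71.9366; S(4,1) = 45.1677; S(4,2) = 28.3600; S(4,3) = 17.8067; S(4,4) = 11.1805
Terminal payoffs V(N, i) = max(S_T - K, 0):
  V(4,0) = 43.506645; V(4,1) = 16.737724; V(4,2) = 0.000000; V(4,3) = 0.000000; V(4,4) = 0.000000
Backward induction: V(k, i) = exp(-r*dt) * [p * V(k+1, i) + (1-p) * V(k+1, i+1)].
  V(3,0) = exp(-r*dt) * [p*43.506645 + (1-p)*16.737724] = 28.072377
  V(3,1) = exp(-r*dt) * [p*16.737724 + (1-p)*0.000000] = 7.130266
  V(3,2) = exp(-r*dt) * [p*0.000000 + (1-p)*0.000000] = 0.000000
  V(3,3) = exp(-r*dt) * [p*0.000000 + (1-p)*0.000000] = 0.000000
  V(2,0) = exp(-r*dt) * [p*28.072377 + (1-p)*7.130266] = 16.022249
  V(2,1) = exp(-r*dt) * [p*7.130266 + (1-p)*0.000000] = 3.037492
  V(2,2) = exp(-r*dt) * [p*0.000000 + (1-p)*0.000000] = 0.000000
  V(1,0) = exp(-r*dt) * [p*16.022249 + (1-p)*3.037492] = 8.556491
  V(1,1) = exp(-r*dt) * [p*3.037492 + (1-p)*0.000000] = 1.293971
  V(0,0) = exp(-r*dt) * [p*8.556491 + (1-p)*1.293971] = 4.382476

Answer: Price = V(0,0) = 4.3825


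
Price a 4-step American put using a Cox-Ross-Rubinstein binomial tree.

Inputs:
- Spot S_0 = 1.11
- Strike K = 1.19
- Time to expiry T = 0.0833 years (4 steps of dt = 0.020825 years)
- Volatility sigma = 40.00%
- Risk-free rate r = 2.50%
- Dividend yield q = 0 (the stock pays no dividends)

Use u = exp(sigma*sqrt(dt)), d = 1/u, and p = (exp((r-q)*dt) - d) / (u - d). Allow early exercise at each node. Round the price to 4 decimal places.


dt = T/N = 0.020825
u = exp(sigma*sqrt(dt)) = 1.059422; d = 1/u = 0.943911
p = (exp((r-q)*dt) - d) / (u - d) = 0.490081
Discount per step: exp(-r*dt) = 0.999480
Stock lattice S(k, i) with i counting down-moves:
  k=0: S(0,0) = 1.1100
  k=1: S(1,0) = 1.1760; S(1,1) = 1.0477
  k=2: S(2,0) = 1.2458; S(2,1) = 1.1100; S(2,2) = 0.9890
  k=3: S(3,0) = 1.3199; S(3,1) = 1.1760; S(3,2) = 1.0477; S(3,3) = 0.9335
  k=4: S(4,0) = 1.3983; S(4,1) = 1.2458; S(4,2) = 1.1100; S(4,3) = 0.9890; S(4,4) = 0.8811
Terminal payoffs V(N, i) = max(K - S_T, 0):
  V(4,0) = 0.000000; V(4,1) = 0.000000; V(4,2) = 0.080000; V(4,3) = 0.201026; V(4,4) = 0.308856
Backward induction: V(k, i) = exp(-r*dt) * [p * V(k+1, i) + (1-p) * V(k+1, i+1)]; then take max(V_cont, immediate exercise) for American.
  V(3,0) = exp(-r*dt) * [p*0.000000 + (1-p)*0.000000] = 0.000000; exercise = 0.000000; V(3,0) = max -> 0.000000
  V(3,1) = exp(-r*dt) * [p*0.000000 + (1-p)*0.080000] = 0.040772; exercise = 0.014042; V(3,1) = max -> 0.040772
  V(3,2) = exp(-r*dt) * [p*0.080000 + (1-p)*0.201026] = 0.141639; exercise = 0.142259; V(3,2) = max -> 0.142259
  V(3,3) = exp(-r*dt) * [p*0.201026 + (1-p)*0.308856] = 0.255877; exercise = 0.256496; V(3,3) = max -> 0.256496
  V(2,0) = exp(-r*dt) * [p*0.000000 + (1-p)*0.040772] = 0.020780; exercise = 0.000000; V(2,0) = max -> 0.020780
  V(2,1) = exp(-r*dt) * [p*0.040772 + (1-p)*0.142259] = 0.092474; exercise = 0.080000; V(2,1) = max -> 0.092474
  V(2,2) = exp(-r*dt) * [p*0.142259 + (1-p)*0.256496] = 0.200406; exercise = 0.201026; V(2,2) = max -> 0.201026
  V(1,0) = exp(-r*dt) * [p*0.020780 + (1-p)*0.092474] = 0.057308; exercise = 0.014042; V(1,0) = max -> 0.057308
  V(1,1) = exp(-r*dt) * [p*0.092474 + (1-p)*0.201026] = 0.147750; exercise = 0.142259; V(1,1) = max -> 0.147750
  V(0,0) = exp(-r*dt) * [p*0.057308 + (1-p)*0.147750] = 0.103372; exercise = 0.080000; V(0,0) = max -> 0.103372

Answer: Price = V(0,0) = 0.1034


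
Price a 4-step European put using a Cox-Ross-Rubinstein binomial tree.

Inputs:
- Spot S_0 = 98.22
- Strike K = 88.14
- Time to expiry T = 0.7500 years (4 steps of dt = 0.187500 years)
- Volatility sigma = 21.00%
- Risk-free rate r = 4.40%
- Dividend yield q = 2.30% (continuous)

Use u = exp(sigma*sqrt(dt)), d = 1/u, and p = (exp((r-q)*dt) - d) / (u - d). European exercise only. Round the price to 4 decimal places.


dt = T/N = 0.187500
u = exp(sigma*sqrt(dt)) = 1.095195; d = 1/u = 0.913079
p = (exp((r-q)*dt) - d) / (u - d) = 0.498946
Discount per step: exp(-r*dt) = 0.991784
Stock lattice S(k, i) with i counting down-moves:
  k=0: S(0,0) = 98.2200
  k=1: S(1,0) = 107.5701; S(1,1) = 89.6826
  k=2: S(2,0) = 117.8102; S(2,1) = 98.2200; S(2,2) = 81.8874
  k=3: S(3,0) = 129.0252; S(3,1) = 107.5701; S(3,2) = 89.6826; S(3,3) = 74.7696
  k=4: S(4,0) = 141.3078; S(4,1) = 117.8102; S(4,2) = 98.2200; S(4,3) = 81.8874; S(4,4) = 68.2706
Terminal payoffs V(N, i) = max(K - S_T, 0):
  V(4,0) = 0.000000; V(4,1) = 0.000000; V(4,2) = 0.000000; V(4,3) = 6.252650; V(4,4) = 19.869402
Backward induction: V(k, i) = exp(-r*dt) * [p * V(k+1, i) + (1-p) * V(k+1, i+1)].
  V(3,0) = exp(-r*dt) * [p*0.000000 + (1-p)*0.000000] = 0.000000
  V(3,1) = exp(-r*dt) * [p*0.000000 + (1-p)*0.000000] = 0.000000
  V(3,2) = exp(-r*dt) * [p*0.000000 + (1-p)*6.252650] = 3.107175
  V(3,3) = exp(-r*dt) * [p*6.252650 + (1-p)*19.869402] = 12.967951
  V(2,0) = exp(-r*dt) * [p*0.000000 + (1-p)*0.000000] = 0.000000
  V(2,1) = exp(-r*dt) * [p*0.000000 + (1-p)*3.107175] = 1.544072
  V(2,2) = exp(-r*dt) * [p*3.107175 + (1-p)*12.967951] = 7.981834
  V(1,0) = exp(-r*dt) * [p*0.000000 + (1-p)*1.544072] = 0.767307
  V(1,1) = exp(-r*dt) * [p*1.544072 + (1-p)*7.981834] = 4.730550
  V(0,0) = exp(-r*dt) * [p*0.767307 + (1-p)*4.730550] = 2.730486

Answer: Price = V(0,0) = 2.7305


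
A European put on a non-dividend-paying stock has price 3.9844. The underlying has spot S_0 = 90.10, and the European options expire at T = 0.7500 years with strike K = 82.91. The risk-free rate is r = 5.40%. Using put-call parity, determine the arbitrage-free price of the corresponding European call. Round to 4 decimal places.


Put-call parity: C - P = S_0 * exp(-qT) - K * exp(-rT).
S_0 * exp(-qT) = 90.1000 * 1.00000000 = 90.10000000
K * exp(-rT) = 82.9100 * 0.96030916 = 79.61923283
C = P + S*exp(-qT) - K*exp(-rT)
C = 3.9844 + 90.10000000 - 79.61923283 = 14.4652

Answer: Call price = 14.4652


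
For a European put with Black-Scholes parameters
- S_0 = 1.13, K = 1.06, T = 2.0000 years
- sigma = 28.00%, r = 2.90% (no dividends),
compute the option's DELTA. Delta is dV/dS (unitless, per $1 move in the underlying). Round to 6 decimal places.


d1 = 0.5059569349; d2 = 0.1099771374
phi(d1) = 0.3510120438; exp(-qT) = 1.0000000000; exp(-rT) = 0.9436499474
N(-d1) = 0.3064434410
Delta = -exp(-qT) * N(-d1) = -1.0000000000 * 0.3064434410 = -0.306443

Answer: Delta = -0.306443


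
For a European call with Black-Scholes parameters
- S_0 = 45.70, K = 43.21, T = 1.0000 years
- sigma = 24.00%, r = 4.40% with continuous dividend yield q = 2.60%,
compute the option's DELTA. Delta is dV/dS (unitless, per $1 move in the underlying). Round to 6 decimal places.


Answer: Delta = 0.648747

Derivation:
d1 = 0.4284431165; d2 = 0.1884431165
phi(d1) = 0.3639567325; exp(-qT) = 0.9743350896; exp(-rT) = 0.9569539575
N(d1) = 0.6658357303
Delta = exp(-qT) * N(d1) = 0.9743350896 * 0.6658357303 = 0.648747


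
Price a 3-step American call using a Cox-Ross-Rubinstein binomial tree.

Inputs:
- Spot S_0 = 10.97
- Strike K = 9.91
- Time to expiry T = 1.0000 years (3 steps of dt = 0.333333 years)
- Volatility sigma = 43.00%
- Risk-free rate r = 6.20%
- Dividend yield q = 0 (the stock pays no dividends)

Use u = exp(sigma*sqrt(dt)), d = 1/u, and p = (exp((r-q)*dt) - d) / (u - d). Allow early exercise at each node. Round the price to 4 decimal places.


Answer: Price = V(0,0) = 2.7722

Derivation:
dt = T/N = 0.333333
u = exp(sigma*sqrt(dt)) = 1.281794; d = 1/u = 0.780157
p = (exp((r-q)*dt) - d) / (u - d) = 0.479879
Discount per step: exp(-r*dt) = 0.979545
Stock lattice S(k, i) with i counting down-moves:
  k=0: S(0,0) = 10.9700
  k=1: S(1,0) = 14.0613; S(1,1) = 8.5583
  k=2: S(2,0) = 18.0237; S(2,1) = 10.9700; S(2,2) = 6.6768
  k=3: S(3,0) = 23.1026; S(3,1) = 14.0613; S(3,2) = 8.5583; S(3,3) = 5.2090
Terminal payoffs V(N, i) = max(S_T - K, 0):
  V(3,0) = 13.192622; V(3,1) = 4.151280; V(3,2) = 0.000000; V(3,3) = 0.000000
Backward induction: V(k, i) = exp(-r*dt) * [p * V(k+1, i) + (1-p) * V(k+1, i+1)]; then take max(V_cont, immediate exercise) for American.
  V(2,0) = exp(-r*dt) * [p*13.192622 + (1-p)*4.151280] = 8.316368; exercise = 8.113663; V(2,0) = max -> 8.316368
  V(2,1) = exp(-r*dt) * [p*4.151280 + (1-p)*0.000000] = 1.951363; exercise = 1.060000; V(2,1) = max -> 1.951363
  V(2,2) = exp(-r*dt) * [p*0.000000 + (1-p)*0.000000] = 0.000000; exercise = 0.000000; V(2,2) = max -> 0.000000
  V(1,0) = exp(-r*dt) * [p*8.316368 + (1-p)*1.951363] = 4.903402; exercise = 4.151280; V(1,0) = max -> 4.903402
  V(1,1) = exp(-r*dt) * [p*1.951363 + (1-p)*0.000000] = 0.917264; exercise = 0.000000; V(1,1) = max -> 0.917264
  V(0,0) = exp(-r*dt) * [p*4.903402 + (1-p)*0.917264] = 2.772238; exercise = 1.060000; V(0,0) = max -> 2.772238


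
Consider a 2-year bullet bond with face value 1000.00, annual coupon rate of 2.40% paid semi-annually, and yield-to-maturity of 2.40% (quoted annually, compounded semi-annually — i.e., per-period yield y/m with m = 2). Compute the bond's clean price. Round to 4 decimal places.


Answer: Price = 1000.0000

Derivation:
Coupon per period c = face * coupon_rate / m = 12.000000
Periods per year m = 2; per-period yield y/m = 0.012000
Number of cashflows N = 4
Cashflows (t years, CF_t, discount factor 1/(1+y/m)^(m*t), PV):
  t = 0.5000: CF_t = 12.000000, DF = 0.988142, PV = 11.857708
  t = 1.0000: CF_t = 12.000000, DF = 0.976425, PV = 11.717102
  t = 1.5000: CF_t = 12.000000, DF = 0.964847, PV = 11.578164
  t = 2.0000: CF_t = 1012.000000, DF = 0.953406, PV = 964.847026
Price P = sum_t PV_t = 1000.000000


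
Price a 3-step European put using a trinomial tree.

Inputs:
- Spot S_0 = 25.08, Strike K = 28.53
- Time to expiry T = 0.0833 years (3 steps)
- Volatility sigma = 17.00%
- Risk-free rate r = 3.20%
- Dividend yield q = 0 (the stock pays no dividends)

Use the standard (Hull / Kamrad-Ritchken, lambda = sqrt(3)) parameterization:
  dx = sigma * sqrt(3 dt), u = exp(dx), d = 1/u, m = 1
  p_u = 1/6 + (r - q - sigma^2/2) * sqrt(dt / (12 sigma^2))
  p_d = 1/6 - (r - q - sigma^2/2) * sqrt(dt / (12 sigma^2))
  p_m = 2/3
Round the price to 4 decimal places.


Answer: Price = V(0,0) = 3.3767

Derivation:
dt = T/N = 0.027767; dx = sigma*sqrt(3*dt) = 0.049065
u = exp(dx) = 1.050289; d = 1/u = 0.952119
p_u = 0.171633, p_m = 0.666667, p_d = 0.161701
Discount per step: exp(-r*dt) = 0.999112
Stock lattice S(k, j) with j the centered position index:
  k=0: S(0,+0) = 25.0800
  k=1: S(1,-1) = 23.8792; S(1,+0) = 25.0800; S(1,+1) = 26.3412
  k=2: S(2,-2) = 22.7358; S(2,-1) = 23.8792; S(2,+0) = 25.0800; S(2,+1) = 26.3412; S(2,+2) = 27.6659
  k=3: S(3,-3) = 21.6472; S(3,-2) = 22.7358; S(3,-1) = 23.8792; S(3,+0) = 25.0800; S(3,+1) = 26.3412; S(3,+2) = 27.6659; S(3,+3) = 29.0572
Terminal payoffs V(N, j) = max(K - S_T, 0):
  V(3,-3) = 6.882806; V(3,-2) = 5.794199; V(3,-1) = 4.650848; V(3,+0) = 3.450000; V(3,+1) = 2.188763; V(3,+2) = 0.864099; V(3,+3) = 0.000000
Backward induction: V(k, j) = exp(-r*dt) * [p_u * V(k+1, j+1) + p_m * V(k+1, j) + p_d * V(k+1, j-1)]
  V(2,-2) = exp(-r*dt) * [p_u*4.650848 + p_m*5.794199 + p_d*6.882806] = 5.768863
  V(2,-1) = exp(-r*dt) * [p_u*3.450000 + p_m*4.650848 + p_d*5.794199] = 4.625513
  V(2,+0) = exp(-r*dt) * [p_u*2.188763 + p_m*3.450000 + p_d*4.650848] = 3.424664
  V(2,+1) = exp(-r*dt) * [p_u*0.864099 + p_m*2.188763 + p_d*3.450000] = 2.163427
  V(2,+2) = exp(-r*dt) * [p_u*0.000000 + p_m*0.864099 + p_d*2.188763] = 0.929165
  V(1,-1) = exp(-r*dt) * [p_u*3.424664 + p_m*4.625513 + p_d*5.768863] = 4.600199
  V(1,+0) = exp(-r*dt) * [p_u*2.163427 + p_m*3.424664 + p_d*4.625513] = 3.399351
  V(1,+1) = exp(-r*dt) * [p_u*0.929165 + p_m*2.163427 + p_d*3.424664] = 2.153616
  V(0,+0) = exp(-r*dt) * [p_u*2.153616 + p_m*3.399351 + p_d*4.600199] = 3.376719


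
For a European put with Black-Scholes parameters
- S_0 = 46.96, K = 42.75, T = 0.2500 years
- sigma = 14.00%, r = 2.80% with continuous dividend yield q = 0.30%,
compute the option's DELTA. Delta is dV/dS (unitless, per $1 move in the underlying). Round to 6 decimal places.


Answer: Delta = -0.071257

Derivation:
d1 = 1.4660997162; d2 = 1.3960997162
phi(d1) = 0.1361956639; exp(-qT) = 0.9992502812; exp(-rT) = 0.9930244429
N(-d1) = 0.0713105615
Delta = -exp(-qT) * N(-d1) = -0.9992502812 * 0.0713105615 = -0.071257


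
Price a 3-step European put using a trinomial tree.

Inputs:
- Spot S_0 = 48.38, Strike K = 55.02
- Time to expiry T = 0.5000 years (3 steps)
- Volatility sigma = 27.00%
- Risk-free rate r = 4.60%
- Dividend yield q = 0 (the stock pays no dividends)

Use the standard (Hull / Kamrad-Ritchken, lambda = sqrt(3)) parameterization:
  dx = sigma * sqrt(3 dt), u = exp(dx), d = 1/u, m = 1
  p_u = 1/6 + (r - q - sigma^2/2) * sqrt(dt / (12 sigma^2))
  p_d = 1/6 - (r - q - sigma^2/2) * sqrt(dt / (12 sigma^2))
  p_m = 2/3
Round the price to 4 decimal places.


dt = T/N = 0.166667; dx = sigma*sqrt(3*dt) = 0.190919
u = exp(dx) = 1.210361; d = 1/u = 0.826200
p_u = 0.170835, p_m = 0.666667, p_d = 0.162498
Discount per step: exp(-r*dt) = 0.992363
Stock lattice S(k, j) with j the centered position index:
  k=0: S(0,+0) = 48.3800
  k=1: S(1,-1) = 39.9715; S(1,+0) = 48.3800; S(1,+1) = 58.5573
  k=2: S(2,-2) = 33.0245; S(2,-1) = 39.9715; S(2,+0) = 48.3800; S(2,+1) = 58.5573; S(2,+2) = 70.8755
  k=3: S(3,-3) = 27.2848; S(3,-2) = 33.0245; S(3,-1) = 39.9715; S(3,+0) = 48.3800; S(3,+1) = 58.5573; S(3,+2) = 70.8755; S(3,+3) = 85.7849
Terminal payoffs V(N, j) = max(K - S_T, 0):
  V(3,-3) = 27.735193; V(3,-2) = 21.995529; V(3,-1) = 15.048461; V(3,+0) = 6.640000; V(3,+1) = 0.000000; V(3,+2) = 0.000000; V(3,+3) = 0.000000
Backward induction: V(k, j) = exp(-r*dt) * [p_u * V(k+1, j+1) + p_m * V(k+1, j) + p_d * V(k+1, j-1)]
  V(2,-2) = exp(-r*dt) * [p_u*15.048461 + p_m*21.995529 + p_d*27.735193] = 21.575364
  V(2,-1) = exp(-r*dt) * [p_u*6.640000 + p_m*15.048461 + p_d*21.995529] = 14.628306
  V(2,+0) = exp(-r*dt) * [p_u*0.000000 + p_m*6.640000 + p_d*15.048461] = 6.819531
  V(2,+1) = exp(-r*dt) * [p_u*0.000000 + p_m*0.000000 + p_d*6.640000] = 1.070748
  V(2,+2) = exp(-r*dt) * [p_u*0.000000 + p_m*0.000000 + p_d*0.000000] = 0.000000
  V(1,-1) = exp(-r*dt) * [p_u*6.819531 + p_m*14.628306 + p_d*21.575364] = 14.313023
  V(1,+0) = exp(-r*dt) * [p_u*1.070748 + p_m*6.819531 + p_d*14.628306] = 7.052075
  V(1,+1) = exp(-r*dt) * [p_u*0.000000 + p_m*1.070748 + p_d*6.819531] = 1.808078
  V(0,+0) = exp(-r*dt) * [p_u*1.808078 + p_m*7.052075 + p_d*14.313023] = 7.280079

Answer: Price = V(0,0) = 7.2801


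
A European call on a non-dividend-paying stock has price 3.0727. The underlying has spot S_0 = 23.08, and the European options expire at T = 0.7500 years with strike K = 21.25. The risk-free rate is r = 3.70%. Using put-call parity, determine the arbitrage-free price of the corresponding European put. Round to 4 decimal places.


Answer: Put price = 0.6611

Derivation:
Put-call parity: C - P = S_0 * exp(-qT) - K * exp(-rT).
S_0 * exp(-qT) = 23.0800 * 1.00000000 = 23.08000000
K * exp(-rT) = 21.2500 * 0.97263149 = 20.66841925
P = C - S*exp(-qT) + K*exp(-rT)
P = 3.0727 - 23.08000000 + 20.66841925 = 0.6611


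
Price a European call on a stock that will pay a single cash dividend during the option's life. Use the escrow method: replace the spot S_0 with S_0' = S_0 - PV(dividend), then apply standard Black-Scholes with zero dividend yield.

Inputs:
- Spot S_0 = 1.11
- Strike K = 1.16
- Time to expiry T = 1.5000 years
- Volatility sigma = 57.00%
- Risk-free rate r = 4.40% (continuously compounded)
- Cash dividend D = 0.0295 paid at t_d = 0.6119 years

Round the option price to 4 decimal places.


PV(D) = D * exp(-r * t_d) = 0.0295 * 0.97343561 = 0.02871635
S_0' = S_0 - PV(D) = 1.1100 - 0.02871635 = 1.08128365
d1 = (ln(S_0'/K) + (r + sigma^2/2)*T) / (sigma*sqrt(T)) = 0.34293414
d2 = d1 - sigma*sqrt(T) = -0.35517043
exp(-rT) = 0.93613086
N(d1) = 0.63417600; N(d2) = 0.36123096
C = S_0' * N(d1) - K * exp(-rT) * N(d2) = 1.08128365 * 0.63417600 - 1.1600 * 0.93613086 * 0.36123096 = 0.2935

Answer: Price = 0.2935


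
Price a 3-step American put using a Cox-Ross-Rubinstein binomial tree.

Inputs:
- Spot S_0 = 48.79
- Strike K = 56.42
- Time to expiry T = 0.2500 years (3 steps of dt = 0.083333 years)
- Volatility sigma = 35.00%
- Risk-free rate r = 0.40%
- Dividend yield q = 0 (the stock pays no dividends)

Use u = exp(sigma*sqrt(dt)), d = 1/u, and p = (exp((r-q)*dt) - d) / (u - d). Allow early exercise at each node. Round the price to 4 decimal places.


Answer: Price = V(0,0) = 8.6398

Derivation:
dt = T/N = 0.083333
u = exp(sigma*sqrt(dt)) = 1.106317; d = 1/u = 0.903900
p = (exp((r-q)*dt) - d) / (u - d) = 0.476409
Discount per step: exp(-r*dt) = 0.999667
Stock lattice S(k, i) with i counting down-moves:
  k=0: S(0,0) = 48.7900
  k=1: S(1,0) = 53.9772; S(1,1) = 44.1013
  k=2: S(2,0) = 59.7159; S(2,1) = 48.7900; S(2,2) = 39.8632
  k=3: S(3,0) = 66.0647; S(3,1) = 53.9772; S(3,2) = 44.1013; S(3,3) = 36.0323
Terminal payoffs V(N, i) = max(K - S_T, 0):
  V(3,0) = 0.000000; V(3,1) = 2.442803; V(3,2) = 12.318708; V(3,3) = 20.387674
Backward induction: V(k, i) = exp(-r*dt) * [p * V(k+1, i) + (1-p) * V(k+1, i+1)]; then take max(V_cont, immediate exercise) for American.
  V(2,0) = exp(-r*dt) * [p*0.000000 + (1-p)*2.442803] = 1.278603; exercise = 0.000000; V(2,0) = max -> 1.278603
  V(2,1) = exp(-r*dt) * [p*2.442803 + (1-p)*12.318708] = 7.611196; exercise = 7.630000; V(2,1) = max -> 7.630000
  V(2,2) = exp(-r*dt) * [p*12.318708 + (1-p)*20.387674] = 16.538029; exercise = 16.556832; V(2,2) = max -> 16.556832
  V(1,0) = exp(-r*dt) * [p*1.278603 + (1-p)*7.630000] = 4.602600; exercise = 2.442803; V(1,0) = max -> 4.602600
  V(1,1) = exp(-r*dt) * [p*7.630000 + (1-p)*16.556832] = 12.299905; exercise = 12.318708; V(1,1) = max -> 12.318708
  V(0,0) = exp(-r*dt) * [p*4.602600 + (1-p)*12.318708] = 8.639801; exercise = 7.630000; V(0,0) = max -> 8.639801


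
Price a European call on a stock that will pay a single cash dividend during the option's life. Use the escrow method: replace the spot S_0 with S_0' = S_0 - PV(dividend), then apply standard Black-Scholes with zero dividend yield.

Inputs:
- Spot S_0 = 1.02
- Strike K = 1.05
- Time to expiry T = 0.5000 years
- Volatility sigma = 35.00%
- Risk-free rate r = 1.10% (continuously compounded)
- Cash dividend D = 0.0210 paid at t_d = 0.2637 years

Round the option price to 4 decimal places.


PV(D) = D * exp(-r * t_d) = 0.0210 * 0.99710350 = 0.02093917
S_0' = S_0 - PV(D) = 1.0200 - 0.02093917 = 0.99906083
d1 = (ln(S_0'/K) + (r + sigma^2/2)*T) / (sigma*sqrt(T)) = -0.05497161
d2 = d1 - sigma*sqrt(T) = -0.30245898
exp(-rT) = 0.99451510
N(d1) = 0.47808054; N(d2) = 0.38115110
C = S_0' * N(d1) - K * exp(-rT) * N(d2) = 0.99906083 * 0.47808054 - 1.0500 * 0.99451510 * 0.38115110 = 0.0796

Answer: Price = 0.0796


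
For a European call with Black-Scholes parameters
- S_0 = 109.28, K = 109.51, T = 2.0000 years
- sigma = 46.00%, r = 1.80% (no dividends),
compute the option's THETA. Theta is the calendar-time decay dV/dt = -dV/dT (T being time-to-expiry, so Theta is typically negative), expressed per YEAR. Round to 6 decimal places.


Answer: Theta = -7.349039

Derivation:
d1 = 0.3773760126; d2 = -0.2731622261
phi(d1) = 0.3715228681; exp(-qT) = 1.0000000000; exp(-rT) = 0.9646402935
Theta = -S*exp(-qT)*phi(d1)*sigma/(2*sqrt(T)) - r*K*exp(-rT)*N(d2) + q*S*exp(-qT)*N(d1)
N(d1) = 0.6470529047; N(d2) = 0.3923642576; sqrt(T) = 1.4142135624
Term 1 = -109.2800 * 1.0000000000 * 0.3715228681 * 0.4600 / (2 * 1.4142135624) = -6.6029662169
Term 2 = -0.0180 * 109.5100 * 0.9646402935 * 0.3923642576 = -0.7460726527
Term 3 = 0 (no dividend yield, q = 0)
Theta = -6.6029662169 + (-0.7460726527) + (0.0000000000) = -7.349039


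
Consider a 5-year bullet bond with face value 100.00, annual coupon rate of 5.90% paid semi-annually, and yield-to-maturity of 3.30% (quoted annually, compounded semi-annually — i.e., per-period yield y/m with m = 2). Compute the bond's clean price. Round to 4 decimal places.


Coupon per period c = face * coupon_rate / m = 2.950000
Periods per year m = 2; per-period yield y/m = 0.016500
Number of cashflows N = 10
Cashflows (t years, CF_t, discount factor 1/(1+y/m)^(m*t), PV):
  t = 0.5000: CF_t = 2.950000, DF = 0.983768, PV = 2.902115
  t = 1.0000: CF_t = 2.950000, DF = 0.967799, PV = 2.855007
  t = 1.5000: CF_t = 2.950000, DF = 0.952090, PV = 2.808665
  t = 2.0000: CF_t = 2.950000, DF = 0.936635, PV = 2.763074
  t = 2.5000: CF_t = 2.950000, DF = 0.921432, PV = 2.718223
  t = 3.0000: CF_t = 2.950000, DF = 0.906475, PV = 2.674100
  t = 3.5000: CF_t = 2.950000, DF = 0.891761, PV = 2.630694
  t = 4.0000: CF_t = 2.950000, DF = 0.877285, PV = 2.587992
  t = 4.5000: CF_t = 2.950000, DF = 0.863045, PV = 2.545983
  t = 5.0000: CF_t = 102.950000, DF = 0.849036, PV = 87.408269
Price P = sum_t PV_t = 111.894123

Answer: Price = 111.8941


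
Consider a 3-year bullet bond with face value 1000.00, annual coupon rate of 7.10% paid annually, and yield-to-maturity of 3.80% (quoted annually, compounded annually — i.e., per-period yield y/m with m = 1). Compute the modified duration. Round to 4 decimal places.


Answer: Modified duration = 2.7113

Derivation:
Coupon per period c = face * coupon_rate / m = 71.000000
Periods per year m = 1; per-period yield y/m = 0.038000
Number of cashflows N = 3
Cashflows (t years, CF_t, discount factor 1/(1+y/m)^(m*t), PV):
  t = 1.0000: CF_t = 71.000000, DF = 0.963391, PV = 68.400771
  t = 2.0000: CF_t = 71.000000, DF = 0.928122, PV = 65.896696
  t = 3.0000: CF_t = 1071.000000, DF = 0.894145, PV = 957.629267
Price P = sum_t PV_t = 1091.926734
First compute Macaulay numerator sum_t t * PV_t:
  t * PV_t at t = 1.0000: 68.400771
  t * PV_t at t = 2.0000: 131.793393
  t * PV_t at t = 3.0000: 2872.887800
Macaulay duration D = 3073.081963 / 1091.926734 = 2.814366
Modified duration = D / (1 + y/m) = 2.814366 / (1 + 0.038000) = 2.711336


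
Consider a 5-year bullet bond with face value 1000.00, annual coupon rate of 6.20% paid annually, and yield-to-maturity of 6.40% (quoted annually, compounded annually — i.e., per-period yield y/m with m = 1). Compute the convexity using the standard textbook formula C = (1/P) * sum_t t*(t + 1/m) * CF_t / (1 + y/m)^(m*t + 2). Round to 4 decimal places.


Answer: Convexity = 22.6193

Derivation:
Coupon per period c = face * coupon_rate / m = 62.000000
Periods per year m = 1; per-period yield y/m = 0.064000
Number of cashflows N = 5
Cashflows (t years, CF_t, discount factor 1/(1+y/m)^(m*t), PV):
  t = 1.0000: CF_t = 62.000000, DF = 0.939850, PV = 58.270677
  t = 2.0000: CF_t = 62.000000, DF = 0.883317, PV = 54.765674
  t = 3.0000: CF_t = 62.000000, DF = 0.830185, PV = 51.471498
  t = 4.0000: CF_t = 62.000000, DF = 0.780249, PV = 48.375468
  t = 5.0000: CF_t = 1062.000000, DF = 0.733317, PV = 778.782846
Price P = sum_t PV_t = 991.666162
Convexity numerator sum_t t*(t + 1/m) * CF_t / (1+y/m)^(m*t + 2):
  t = 1.0000: term = 102.942995
  t = 2.0000: term = 290.252807
  t = 3.0000: term = 545.587983
  t = 4.0000: term = 854.617767
  t = 5.0000: term = 20637.371198
Convexity = (1/P) * sum = 22430.772750 / 991.666162 = 22.619278


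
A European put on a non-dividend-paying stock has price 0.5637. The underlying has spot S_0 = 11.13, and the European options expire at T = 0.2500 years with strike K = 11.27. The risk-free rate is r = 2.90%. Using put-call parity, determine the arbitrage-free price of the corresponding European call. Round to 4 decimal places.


Answer: Call price = 0.5051

Derivation:
Put-call parity: C - P = S_0 * exp(-qT) - K * exp(-rT).
S_0 * exp(-qT) = 11.1300 * 1.00000000 = 11.13000000
K * exp(-rT) = 11.2700 * 0.99277622 = 11.18858798
C = P + S*exp(-qT) - K*exp(-rT)
C = 0.5637 + 11.13000000 - 11.18858798 = 0.5051


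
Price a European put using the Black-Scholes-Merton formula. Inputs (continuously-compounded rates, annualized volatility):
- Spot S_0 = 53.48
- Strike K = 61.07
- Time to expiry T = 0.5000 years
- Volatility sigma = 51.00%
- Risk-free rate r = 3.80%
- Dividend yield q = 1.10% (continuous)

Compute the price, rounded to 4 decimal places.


d1 = (ln(S/K) + (r - q + 0.5*sigma^2) * T) / (sigma * sqrt(T)) = -0.15026156
d2 = d1 - sigma * sqrt(T) = -0.51088602
exp(-rT) = 0.98117936; exp(-qT) = 0.99451510
P = K * exp(-rT) * N(-d2) - S_0 * exp(-qT) * N(-d1)
N(-d1) = 0.55972087; N(-d2) = 0.69528457
P = 61.0700 * 0.98117936 * 0.69528457 - 53.4800 * 0.99451510 * 0.55972087 = 11.8922

Answer: Price = 11.8922


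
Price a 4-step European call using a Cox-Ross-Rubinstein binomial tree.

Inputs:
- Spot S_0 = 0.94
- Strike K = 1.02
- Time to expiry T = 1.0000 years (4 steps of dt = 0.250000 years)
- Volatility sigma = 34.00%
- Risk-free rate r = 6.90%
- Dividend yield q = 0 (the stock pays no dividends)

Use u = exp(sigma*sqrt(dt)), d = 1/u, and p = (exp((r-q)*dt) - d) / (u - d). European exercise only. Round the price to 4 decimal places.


Answer: Price = V(0,0) = 0.1247

Derivation:
dt = T/N = 0.250000
u = exp(sigma*sqrt(dt)) = 1.185305; d = 1/u = 0.843665
p = (exp((r-q)*dt) - d) / (u - d) = 0.508532
Discount per step: exp(-r*dt) = 0.982898
Stock lattice S(k, i) with i counting down-moves:
  k=0: S(0,0) = 0.9400
  k=1: S(1,0) = 1.1142; S(1,1) = 0.7930
  k=2: S(2,0) = 1.3207; S(2,1) = 0.9400; S(2,2) = 0.6691
  k=3: S(3,0) = 1.5654; S(3,1) = 1.1142; S(3,2) = 0.7930; S(3,3) = 0.5645
  k=4: S(4,0) = 1.8554; S(4,1) = 1.3207; S(4,2) = 0.9400; S(4,3) = 0.6691; S(4,4) = 0.4762
Terminal payoffs V(N, i) = max(S_T - K, 0):
  V(4,0) = 0.835445; V(4,1) = 0.300651; V(4,2) = 0.000000; V(4,3) = 0.000000; V(4,4) = 0.000000
Backward induction: V(k, i) = exp(-r*dt) * [p * V(k+1, i) + (1-p) * V(k+1, i+1)].
  V(3,0) = exp(-r*dt) * [p*0.835445 + (1-p)*0.300651] = 0.562818
  V(3,1) = exp(-r*dt) * [p*0.300651 + (1-p)*0.000000] = 0.150276
  V(3,2) = exp(-r*dt) * [p*0.000000 + (1-p)*0.000000] = 0.000000
  V(3,3) = exp(-r*dt) * [p*0.000000 + (1-p)*0.000000] = 0.000000
  V(2,0) = exp(-r*dt) * [p*0.562818 + (1-p)*0.150276] = 0.353909
  V(2,1) = exp(-r*dt) * [p*0.150276 + (1-p)*0.000000] = 0.075113
  V(2,2) = exp(-r*dt) * [p*0.000000 + (1-p)*0.000000] = 0.000000
  V(1,0) = exp(-r*dt) * [p*0.353909 + (1-p)*0.075113] = 0.213180
  V(1,1) = exp(-r*dt) * [p*0.075113 + (1-p)*0.000000] = 0.037544
  V(0,0) = exp(-r*dt) * [p*0.213180 + (1-p)*0.037544] = 0.124691


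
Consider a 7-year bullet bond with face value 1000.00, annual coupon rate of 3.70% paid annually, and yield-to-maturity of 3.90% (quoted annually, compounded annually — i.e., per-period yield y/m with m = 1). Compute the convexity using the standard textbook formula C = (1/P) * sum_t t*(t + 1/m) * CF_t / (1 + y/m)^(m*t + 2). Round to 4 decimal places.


Coupon per period c = face * coupon_rate / m = 37.000000
Periods per year m = 1; per-period yield y/m = 0.039000
Number of cashflows N = 7
Cashflows (t years, CF_t, discount factor 1/(1+y/m)^(m*t), PV):
  t = 1.0000: CF_t = 37.000000, DF = 0.962464, PV = 35.611165
  t = 2.0000: CF_t = 37.000000, DF = 0.926337, PV = 34.274461
  t = 3.0000: CF_t = 37.000000, DF = 0.891566, PV = 32.987931
  t = 4.0000: CF_t = 37.000000, DF = 0.858100, PV = 31.749693
  t = 5.0000: CF_t = 37.000000, DF = 0.825890, PV = 30.557934
  t = 6.0000: CF_t = 37.000000, DF = 0.794889, PV = 29.410908
  t = 7.0000: CF_t = 1037.000000, DF = 0.765052, PV = 793.359312
Price P = sum_t PV_t = 987.951404
Convexity numerator sum_t t*(t + 1/m) * CF_t / (1+y/m)^(m*t + 2):
  t = 1.0000: term = 65.975863
  t = 2.0000: term = 190.498160
  t = 3.0000: term = 366.695206
  t = 4.0000: term = 588.218168
  t = 5.0000: term = 849.208135
  t = 6.0000: term = 1144.265052
  t = 7.0000: term = 41155.402683
Convexity = (1/P) * sum = 44360.263267 / 987.951404 = 44.901260

Answer: Convexity = 44.9013


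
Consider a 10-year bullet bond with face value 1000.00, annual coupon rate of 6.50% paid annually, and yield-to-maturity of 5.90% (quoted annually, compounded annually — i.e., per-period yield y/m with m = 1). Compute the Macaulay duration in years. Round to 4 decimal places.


Coupon per period c = face * coupon_rate / m = 65.000000
Periods per year m = 1; per-period yield y/m = 0.059000
Number of cashflows N = 10
Cashflows (t years, CF_t, discount factor 1/(1+y/m)^(m*t), PV):
  t = 1.0000: CF_t = 65.000000, DF = 0.944287, PV = 61.378659
  t = 2.0000: CF_t = 65.000000, DF = 0.891678, PV = 57.959074
  t = 3.0000: CF_t = 65.000000, DF = 0.842000, PV = 54.730004
  t = 4.0000: CF_t = 65.000000, DF = 0.795090, PV = 51.680834
  t = 5.0000: CF_t = 65.000000, DF = 0.750793, PV = 48.801543
  t = 6.0000: CF_t = 65.000000, DF = 0.708964, PV = 46.082666
  t = 7.0000: CF_t = 65.000000, DF = 0.669466, PV = 43.515265
  t = 8.0000: CF_t = 65.000000, DF = 0.632168, PV = 41.090902
  t = 9.0000: CF_t = 65.000000, DF = 0.596948, PV = 38.801607
  t = 10.0000: CF_t = 1065.000000, DF = 0.563690, PV = 600.329945
Price P = sum_t PV_t = 1044.370499
Macaulay numerator sum_t t * PV_t:
  t * PV_t at t = 1.0000: 61.378659
  t * PV_t at t = 2.0000: 115.918148
  t * PV_t at t = 3.0000: 164.190011
  t * PV_t at t = 4.0000: 206.723337
  t * PV_t at t = 5.0000: 244.007716
  t * PV_t at t = 6.0000: 276.495996
  t * PV_t at t = 7.0000: 304.606857
  t * PV_t at t = 8.0000: 328.727217
  t * PV_t at t = 9.0000: 349.214465
  t * PV_t at t = 10.0000: 6003.299447
Macaulay duration D = (sum_t t * PV_t) / P = 8054.561854 / 1044.370499 = 7.712361

Answer: Macaulay duration = 7.7124 years


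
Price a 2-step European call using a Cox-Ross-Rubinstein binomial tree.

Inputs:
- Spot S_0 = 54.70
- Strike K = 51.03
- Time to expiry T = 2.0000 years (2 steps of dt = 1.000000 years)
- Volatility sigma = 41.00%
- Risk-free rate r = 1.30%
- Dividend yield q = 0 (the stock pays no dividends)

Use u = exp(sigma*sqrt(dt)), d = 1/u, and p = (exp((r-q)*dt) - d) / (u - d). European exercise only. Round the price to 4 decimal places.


dt = T/N = 1.000000
u = exp(sigma*sqrt(dt)) = 1.506818; d = 1/u = 0.663650
p = (exp((r-q)*dt) - d) / (u - d) = 0.414431
Discount per step: exp(-r*dt) = 0.987084
Stock lattice S(k, i) with i counting down-moves:
  k=0: S(0,0) = 54.7000
  k=1: S(1,0) = 82.4229; S(1,1) = 36.3017
  k=2: S(2,0) = 124.1963; S(2,1) = 54.7000; S(2,2) = 24.0916
Terminal payoffs V(N, i) = max(S_T - K, 0):
  V(2,0) = 73.166341; V(2,1) = 3.670000; V(2,2) = 0.000000
Backward induction: V(k, i) = exp(-r*dt) * [p * V(k+1, i) + (1-p) * V(k+1, i+1)].
  V(1,0) = exp(-r*dt) * [p*73.166341 + (1-p)*3.670000] = 32.052029
  V(1,1) = exp(-r*dt) * [p*3.670000 + (1-p)*0.000000] = 1.501317
  V(0,0) = exp(-r*dt) * [p*32.052029 + (1-p)*1.501317] = 13.979553

Answer: Price = V(0,0) = 13.9796


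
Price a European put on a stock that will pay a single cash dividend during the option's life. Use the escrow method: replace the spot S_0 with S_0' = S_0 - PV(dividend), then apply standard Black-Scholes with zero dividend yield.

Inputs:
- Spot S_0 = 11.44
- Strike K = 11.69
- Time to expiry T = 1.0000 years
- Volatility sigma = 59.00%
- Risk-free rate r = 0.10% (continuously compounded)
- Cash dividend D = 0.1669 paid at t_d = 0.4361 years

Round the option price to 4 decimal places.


PV(D) = D * exp(-r * t_d) = 0.1669 * 0.99956400 = 0.16682723
S_0' = S_0 - PV(D) = 11.4400 - 0.16682723 = 11.27317277
d1 = (ln(S_0'/K) + (r + sigma^2/2)*T) / (sigma*sqrt(T)) = 0.23515599
d2 = d1 - sigma*sqrt(T) = -0.35484401
exp(-rT) = 0.99900050
N(-d1) = 0.40704383; N(-d2) = 0.63864677
P = K * exp(-rT) * N(-d2) - S_0' * N(-d1) = 11.6900 * 0.99900050 * 0.63864677 - 11.27317277 * 0.40704383 = 2.8696

Answer: Price = 2.8696


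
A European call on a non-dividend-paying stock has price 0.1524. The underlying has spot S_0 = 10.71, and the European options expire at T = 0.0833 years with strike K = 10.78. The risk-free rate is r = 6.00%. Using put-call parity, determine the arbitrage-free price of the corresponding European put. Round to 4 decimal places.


Answer: Put price = 0.1687

Derivation:
Put-call parity: C - P = S_0 * exp(-qT) - K * exp(-rT).
S_0 * exp(-qT) = 10.7100 * 1.00000000 = 10.71000000
K * exp(-rT) = 10.7800 * 0.99501447 = 10.72625598
P = C - S*exp(-qT) + K*exp(-rT)
P = 0.1524 - 10.71000000 + 10.72625598 = 0.1687


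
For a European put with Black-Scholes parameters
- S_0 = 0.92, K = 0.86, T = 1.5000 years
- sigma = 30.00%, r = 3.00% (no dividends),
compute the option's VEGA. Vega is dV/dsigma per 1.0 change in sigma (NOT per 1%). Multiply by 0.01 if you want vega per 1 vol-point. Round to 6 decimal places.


d1 = 0.4897381351; d2 = 0.1223146737
phi(d1) = 0.3538577603; exp(-qT) = 1.0000000000; exp(-rT) = 0.9559974818
Vega = S * exp(-qT) * phi(d1) * sqrt(T) = 0.9200 * 1.0000000000 * 0.3538577603 * 1.2247448714 = 0.398715

Answer: Vega = 0.398715


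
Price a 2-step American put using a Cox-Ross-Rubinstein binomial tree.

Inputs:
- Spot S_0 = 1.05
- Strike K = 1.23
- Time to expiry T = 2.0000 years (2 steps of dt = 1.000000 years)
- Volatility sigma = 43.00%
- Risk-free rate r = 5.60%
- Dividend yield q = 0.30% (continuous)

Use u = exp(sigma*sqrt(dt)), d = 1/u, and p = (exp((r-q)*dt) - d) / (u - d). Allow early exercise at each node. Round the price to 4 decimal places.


Answer: Price = V(0,0) = 0.3215

Derivation:
dt = T/N = 1.000000
u = exp(sigma*sqrt(dt)) = 1.537258; d = 1/u = 0.650509
p = (exp((r-q)*dt) - d) / (u - d) = 0.455507
Discount per step: exp(-r*dt) = 0.945539
Stock lattice S(k, i) with i counting down-moves:
  k=0: S(0,0) = 1.0500
  k=1: S(1,0) = 1.6141; S(1,1) = 0.6830
  k=2: S(2,0) = 2.4813; S(2,1) = 1.0500; S(2,2) = 0.4443
Terminal payoffs V(N, i) = max(K - S_T, 0):
  V(2,0) = 0.000000; V(2,1) = 0.180000; V(2,2) = 0.785680
Backward induction: V(k, i) = exp(-r*dt) * [p * V(k+1, i) + (1-p) * V(k+1, i+1)]; then take max(V_cont, immediate exercise) for American.
  V(1,0) = exp(-r*dt) * [p*0.000000 + (1-p)*0.180000] = 0.092671; exercise = 0.000000; V(1,0) = max -> 0.092671
  V(1,1) = exp(-r*dt) * [p*0.180000 + (1-p)*0.785680] = 0.482025; exercise = 0.546965; V(1,1) = max -> 0.546965
  V(0,0) = exp(-r*dt) * [p*0.092671 + (1-p)*0.546965] = 0.321513; exercise = 0.180000; V(0,0) = max -> 0.321513


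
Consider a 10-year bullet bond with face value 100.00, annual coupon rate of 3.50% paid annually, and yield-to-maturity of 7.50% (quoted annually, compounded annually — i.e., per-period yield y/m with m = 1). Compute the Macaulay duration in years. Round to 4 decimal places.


Coupon per period c = face * coupon_rate / m = 3.500000
Periods per year m = 1; per-period yield y/m = 0.075000
Number of cashflows N = 10
Cashflows (t years, CF_t, discount factor 1/(1+y/m)^(m*t), PV):
  t = 1.0000: CF_t = 3.500000, DF = 0.930233, PV = 3.255814
  t = 2.0000: CF_t = 3.500000, DF = 0.865333, PV = 3.028664
  t = 3.0000: CF_t = 3.500000, DF = 0.804961, PV = 2.817362
  t = 4.0000: CF_t = 3.500000, DF = 0.748801, PV = 2.620802
  t = 5.0000: CF_t = 3.500000, DF = 0.696559, PV = 2.437955
  t = 6.0000: CF_t = 3.500000, DF = 0.647962, PV = 2.267865
  t = 7.0000: CF_t = 3.500000, DF = 0.602755, PV = 2.109642
  t = 8.0000: CF_t = 3.500000, DF = 0.560702, PV = 1.962458
  t = 9.0000: CF_t = 3.500000, DF = 0.521583, PV = 1.825542
  t = 10.0000: CF_t = 103.500000, DF = 0.485194, PV = 50.217572
Price P = sum_t PV_t = 72.543676
Macaulay numerator sum_t t * PV_t:
  t * PV_t at t = 1.0000: 3.255814
  t * PV_t at t = 2.0000: 6.057328
  t * PV_t at t = 3.0000: 8.452086
  t * PV_t at t = 4.0000: 10.483207
  t * PV_t at t = 5.0000: 12.189776
  t * PV_t at t = 6.0000: 13.607192
  t * PV_t at t = 7.0000: 14.767495
  t * PV_t at t = 8.0000: 15.699663
  t * PV_t at t = 9.0000: 16.429879
  t * PV_t at t = 10.0000: 502.175716
Macaulay duration D = (sum_t t * PV_t) / P = 603.118156 / 72.543676 = 8.313863

Answer: Macaulay duration = 8.3139 years
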